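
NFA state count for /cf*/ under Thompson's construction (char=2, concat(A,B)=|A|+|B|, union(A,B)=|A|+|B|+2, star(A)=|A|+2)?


Syntax tree has 2 char leaf(s), 0 union(s), 1 star(s)
chars contribute 2×2 = 4; each union adds +2; each star adds +2
Total: 4 + 0 + 2 = 6 states


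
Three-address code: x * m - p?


Break into single-operator statements:
t1 = x * m
t2 = t1 - p


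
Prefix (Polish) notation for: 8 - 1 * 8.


'*' binds tighter: tree is (- 8 (* 1 8))
Prefix: - 8 * 1 8


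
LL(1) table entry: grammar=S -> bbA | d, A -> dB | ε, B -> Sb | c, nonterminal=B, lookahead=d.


For [B, d]: 'd' ∈ FIRST(Sb)
Entry: B -> Sb


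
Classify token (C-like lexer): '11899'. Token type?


Pattern: digits only
Type: INTEGER_LITERAL


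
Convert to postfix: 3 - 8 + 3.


Left to right (same or higher precedence on left)
Postfix: 3 8 - 3 +


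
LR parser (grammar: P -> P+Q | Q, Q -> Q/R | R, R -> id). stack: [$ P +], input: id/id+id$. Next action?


no handle ('P+' is not any RHS); shift 'id'
Action: shift


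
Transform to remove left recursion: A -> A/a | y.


Left-recursive alternatives: A/a; non-recursive: y
Introduce A': A -> yA', A' -> /aA' | ε


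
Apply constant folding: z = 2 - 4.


2 - 4 = -2 at compile time
Optimized: z = -2


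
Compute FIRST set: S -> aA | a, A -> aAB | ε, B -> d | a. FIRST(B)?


Per alternative of B: FIRST(d) = {d}; FIRST(a) = {a}
FIRST(B) = {a, d}


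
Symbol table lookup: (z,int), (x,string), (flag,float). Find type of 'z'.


Lookup 'z' → type int


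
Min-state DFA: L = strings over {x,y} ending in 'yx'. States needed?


Track the longest suffix of input matching a prefix of 'yx': 3 classes (prefixes of length 0..2)
Minimal DFA: 3 states


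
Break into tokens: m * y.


Scan left to right, longest-match per lexeme
Tokens: ID(m), OP(*), ID(y)


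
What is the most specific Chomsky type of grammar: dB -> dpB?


LHS has context (more than one symbol) and |LHS| ≤ |RHS|
Classification: Type 1 (Context-Sensitive)


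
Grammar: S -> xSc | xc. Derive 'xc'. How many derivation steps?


Derivation: S => xc
Steps: 1


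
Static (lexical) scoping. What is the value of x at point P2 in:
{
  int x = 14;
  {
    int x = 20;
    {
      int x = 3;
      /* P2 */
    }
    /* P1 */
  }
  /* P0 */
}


x declared in the same block as P2
x = 3


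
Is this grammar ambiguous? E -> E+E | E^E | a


'a+a^a' has two parse trees (no precedence encoded between + and ^)
Ambiguous


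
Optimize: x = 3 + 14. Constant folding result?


3 + 14 = 17 at compile time
Optimized: x = 17


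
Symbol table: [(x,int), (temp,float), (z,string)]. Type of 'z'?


Lookup 'z' → type string


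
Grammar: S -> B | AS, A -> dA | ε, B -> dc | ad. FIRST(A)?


Per alternative of A: FIRST(dA) = {d}; FIRST(ε) = {ε}
FIRST(A) = {d, ε}


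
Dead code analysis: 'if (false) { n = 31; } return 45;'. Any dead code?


condition is constant false, so the whole block is unreachable
Dead: 'if (false) { n = 31; }'


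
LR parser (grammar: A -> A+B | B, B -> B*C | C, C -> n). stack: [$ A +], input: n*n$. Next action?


no handle ('A+' is not any RHS); shift 'n'
Action: shift


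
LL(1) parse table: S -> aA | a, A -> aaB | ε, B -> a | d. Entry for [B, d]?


For [B, d]: 'd' ∈ FIRST(d)
Entry: B -> d


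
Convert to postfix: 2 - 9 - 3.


Left to right (same or higher precedence on left)
Postfix: 2 9 - 3 -


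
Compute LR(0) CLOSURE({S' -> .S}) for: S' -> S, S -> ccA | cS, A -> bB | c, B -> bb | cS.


Start: S' -> .S
For each item with dot before a nonterminal B, add B -> .γ for every B-production
Closure: [S' -> .S, S -> .ccA, S -> .cS]


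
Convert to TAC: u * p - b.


Break into single-operator statements:
t1 = u * p
t2 = t1 - b


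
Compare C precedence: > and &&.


'>' is relational (level 7); '&&' is logical AND (level 2)
Higher level binds tighter
'>' has higher precedence than '&&'


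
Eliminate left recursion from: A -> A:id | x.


Left-recursive alternatives: A:id; non-recursive: x
Introduce A': A -> xA', A' -> :idA' | ε


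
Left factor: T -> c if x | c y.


Common prefix: 'c'
Factored: T -> c T', T' -> if x | y


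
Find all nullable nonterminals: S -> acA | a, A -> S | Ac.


A nonterminal is nullable iff some alternative derives ε (directly, or every symbol in it is nullable)
Nullable: {}


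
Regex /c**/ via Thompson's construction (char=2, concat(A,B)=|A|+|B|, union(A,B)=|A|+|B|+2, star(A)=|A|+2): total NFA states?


Syntax tree has 1 char leaf(s), 0 union(s), 2 star(s)
chars contribute 1×2 = 2; each union adds +2; each star adds +2
Total: 2 + 0 + 4 = 6 states


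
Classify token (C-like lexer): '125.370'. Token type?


Pattern: digits with a decimal point
Type: FLOAT_LITERAL


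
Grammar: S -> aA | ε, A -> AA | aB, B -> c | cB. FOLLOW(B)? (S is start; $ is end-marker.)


$ ∈ FOLLOW(S). For each A -> αBβ: add FIRST(β)\{ε} to FOLLOW(B); if β nullable, add FOLLOW(A).
FOLLOW(B) = {$, a}


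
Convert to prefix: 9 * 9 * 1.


left-to-right (same/higher precedence on left): tree is (* (* 9 9) 1)
Prefix: * * 9 9 1


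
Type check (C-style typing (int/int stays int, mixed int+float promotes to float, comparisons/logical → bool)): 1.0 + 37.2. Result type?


Operand types: float + float
Rule: mixed int/float promotes to float; int/int stays int
Result type: float


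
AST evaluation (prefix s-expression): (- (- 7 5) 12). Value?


Evaluate inner: (- 7 5) = 2
Evaluate root: (- 2 12) = -10
Result: -10


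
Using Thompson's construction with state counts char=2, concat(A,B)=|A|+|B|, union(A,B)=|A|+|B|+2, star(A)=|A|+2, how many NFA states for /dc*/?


Syntax tree has 2 char leaf(s), 0 union(s), 1 star(s)
chars contribute 2×2 = 4; each union adds +2; each star adds +2
Total: 4 + 0 + 2 = 6 states


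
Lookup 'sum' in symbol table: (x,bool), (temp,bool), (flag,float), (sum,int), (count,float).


Lookup 'sum' → type int


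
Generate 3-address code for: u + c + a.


Break into single-operator statements:
t1 = u + c
t2 = t1 + a


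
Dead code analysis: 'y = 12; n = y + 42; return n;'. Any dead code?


y is read by n's definition; n is returned
No dead code


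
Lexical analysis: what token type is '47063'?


Pattern: digits only
Type: INTEGER_LITERAL


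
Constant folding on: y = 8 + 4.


8 + 4 = 12 at compile time
Optimized: y = 12


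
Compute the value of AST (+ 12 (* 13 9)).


Evaluate inner: (* 13 9) = 117
Evaluate root: (+ 12 117) = 129
Result: 129


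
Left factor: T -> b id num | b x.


Common prefix: 'b'
Factored: T -> b T', T' -> id num | x


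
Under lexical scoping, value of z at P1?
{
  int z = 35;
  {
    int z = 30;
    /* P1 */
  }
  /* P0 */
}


z declared in the same block as P1
z = 30


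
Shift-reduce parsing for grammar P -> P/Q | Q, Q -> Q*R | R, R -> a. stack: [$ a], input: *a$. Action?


'a' on top is the handle for R -> a
Action: reduce (R -> a)


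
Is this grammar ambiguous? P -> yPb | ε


balanced y^n…b^n: each string has a unique parse
Unambiguous


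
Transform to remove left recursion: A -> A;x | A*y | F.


Left-recursive alternatives: A;x, A*y; non-recursive: F
Introduce A': A -> FA', A' -> ;xA' | *yA' | ε


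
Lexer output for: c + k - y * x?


Scan left to right, longest-match per lexeme
Tokens: ID(c), OP(+), ID(k), OP(-), ID(y), OP(*), ID(x)


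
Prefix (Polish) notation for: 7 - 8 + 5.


left-to-right (same/higher precedence on left): tree is (+ (- 7 8) 5)
Prefix: + - 7 8 5


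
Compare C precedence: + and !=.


'+' is additive (level 9); '!=' is equality (level 6)
Higher level binds tighter
'+' has higher precedence than '!='


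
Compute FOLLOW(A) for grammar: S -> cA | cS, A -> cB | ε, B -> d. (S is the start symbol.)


$ ∈ FOLLOW(S). For each A -> αBβ: add FIRST(β)\{ε} to FOLLOW(B); if β nullable, add FOLLOW(A).
FOLLOW(A) = {$}


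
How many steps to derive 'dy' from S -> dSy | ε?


Derivation: S => dSy => dy
Steps: 2


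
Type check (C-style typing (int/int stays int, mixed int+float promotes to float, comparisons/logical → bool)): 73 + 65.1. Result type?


Operand types: int + float
Rule: mixed int/float promotes to float; int/int stays int
Result type: float


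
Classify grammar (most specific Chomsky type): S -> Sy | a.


Left-linear: every RHS is a terminal or one nonterminal followed by a terminal
Classification: Type 3 (Regular)


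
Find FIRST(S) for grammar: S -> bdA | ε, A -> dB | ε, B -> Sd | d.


Per alternative of S: FIRST(bdA) = {b}; FIRST(ε) = {ε}
FIRST(S) = {b, ε}


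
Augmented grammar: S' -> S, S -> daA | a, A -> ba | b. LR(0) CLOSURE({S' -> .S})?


Start: S' -> .S
For each item with dot before a nonterminal B, add B -> .γ for every B-production
Closure: [S' -> .S, S -> .daA, S -> .a]


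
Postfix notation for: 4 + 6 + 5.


Left to right (same or higher precedence on left)
Postfix: 4 6 + 5 +


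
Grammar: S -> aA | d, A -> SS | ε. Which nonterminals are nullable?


A nonterminal is nullable iff some alternative derives ε (directly, or every symbol in it is nullable)
Nullable: {A}


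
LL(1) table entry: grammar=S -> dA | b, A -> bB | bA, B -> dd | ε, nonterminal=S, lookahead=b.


For [S, b]: 'b' ∈ FIRST(b)
Entry: S -> b


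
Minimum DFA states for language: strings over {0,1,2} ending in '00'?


Track the longest suffix of input matching a prefix of '00': 3 classes (prefixes of length 0..2)
Minimal DFA: 3 states


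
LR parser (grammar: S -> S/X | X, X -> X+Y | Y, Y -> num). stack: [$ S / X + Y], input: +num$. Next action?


handle 'X+Y' on top
Action: reduce (X -> X+Y)


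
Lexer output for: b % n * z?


Scan left to right, longest-match per lexeme
Tokens: ID(b), OP(%), ID(n), OP(*), ID(z)


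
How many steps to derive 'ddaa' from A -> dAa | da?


Derivation: A => dAa => ddaa
Steps: 2


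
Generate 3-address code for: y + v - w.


Break into single-operator statements:
t1 = y + v
t2 = t1 - w


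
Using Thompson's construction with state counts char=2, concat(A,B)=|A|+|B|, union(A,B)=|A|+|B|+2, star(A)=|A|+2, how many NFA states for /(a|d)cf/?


Syntax tree has 4 char leaf(s), 1 union(s), 0 star(s)
chars contribute 4×2 = 8; each union adds +2; each star adds +2
Total: 8 + 2 + 0 = 10 states


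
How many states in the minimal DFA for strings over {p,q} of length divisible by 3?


Track length mod 3: states 0..2, accept at 0
Minimal DFA: 3 states


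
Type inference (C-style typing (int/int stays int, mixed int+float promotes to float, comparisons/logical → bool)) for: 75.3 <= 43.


Operand types: float <= int
Rule: comparison yields bool
Result type: bool


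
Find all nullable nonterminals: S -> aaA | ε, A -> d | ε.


A nonterminal is nullable iff some alternative derives ε (directly, or every symbol in it is nullable)
Nullable: {A, S}


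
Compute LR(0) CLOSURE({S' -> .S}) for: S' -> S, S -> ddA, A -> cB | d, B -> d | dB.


Start: S' -> .S
For each item with dot before a nonterminal B, add B -> .γ for every B-production
Closure: [S' -> .S, S -> .ddA]


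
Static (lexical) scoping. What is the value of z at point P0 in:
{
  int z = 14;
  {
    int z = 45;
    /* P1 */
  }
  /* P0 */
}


z declared in the same block as P0
z = 14


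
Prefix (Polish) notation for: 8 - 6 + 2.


left-to-right (same/higher precedence on left): tree is (+ (- 8 6) 2)
Prefix: + - 8 6 2


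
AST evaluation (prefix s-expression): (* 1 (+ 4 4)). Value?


Evaluate inner: (+ 4 4) = 8
Evaluate root: (* 1 8) = 8
Result: 8


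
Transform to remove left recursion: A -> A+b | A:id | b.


Left-recursive alternatives: A+b, A:id; non-recursive: b
Introduce A': A -> bA', A' -> +bA' | :idA' | ε


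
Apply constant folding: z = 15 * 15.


15 * 15 = 225 at compile time
Optimized: z = 225


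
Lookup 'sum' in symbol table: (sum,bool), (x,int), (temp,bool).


Lookup 'sum' → type bool


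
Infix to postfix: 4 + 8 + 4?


Left to right (same or higher precedence on left)
Postfix: 4 8 + 4 +


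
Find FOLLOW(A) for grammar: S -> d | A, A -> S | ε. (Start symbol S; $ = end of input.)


$ ∈ FOLLOW(S). For each A -> αBβ: add FIRST(β)\{ε} to FOLLOW(B); if β nullable, add FOLLOW(A).
FOLLOW(A) = {$}


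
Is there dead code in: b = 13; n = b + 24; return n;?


b is read by n's definition; n is returned
No dead code


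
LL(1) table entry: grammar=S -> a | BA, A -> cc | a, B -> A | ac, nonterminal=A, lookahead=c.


For [A, c]: 'c' ∈ FIRST(cc)
Entry: A -> cc


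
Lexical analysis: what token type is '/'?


Pattern: operator symbol
Type: OPERATOR


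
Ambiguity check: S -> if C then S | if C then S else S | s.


dangling else: 'if C then if C then s else s' parses two ways
Ambiguous


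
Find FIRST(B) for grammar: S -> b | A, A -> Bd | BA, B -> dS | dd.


Per alternative of B: FIRST(dS) = {d}; FIRST(dd) = {d}
FIRST(B) = {d}


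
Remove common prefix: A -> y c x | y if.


Common prefix: 'y'
Factored: A -> y A', A' -> c x | if


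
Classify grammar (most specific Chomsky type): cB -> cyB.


LHS has context (more than one symbol) and |LHS| ≤ |RHS|
Classification: Type 1 (Context-Sensitive)


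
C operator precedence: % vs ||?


'%' is multiplicative (level 10); '||' is logical OR (level 1)
Higher level binds tighter
'%' has higher precedence than '||'


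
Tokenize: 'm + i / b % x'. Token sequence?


Scan left to right, longest-match per lexeme
Tokens: ID(m), OP(+), ID(i), OP(/), ID(b), OP(%), ID(x)


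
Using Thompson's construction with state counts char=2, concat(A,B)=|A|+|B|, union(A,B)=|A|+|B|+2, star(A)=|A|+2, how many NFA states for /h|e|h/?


Syntax tree has 3 char leaf(s), 2 union(s), 0 star(s)
chars contribute 3×2 = 6; each union adds +2; each star adds +2
Total: 6 + 4 + 0 = 10 states


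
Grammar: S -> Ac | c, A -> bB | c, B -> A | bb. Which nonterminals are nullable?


A nonterminal is nullable iff some alternative derives ε (directly, or every symbol in it is nullable)
Nullable: {}


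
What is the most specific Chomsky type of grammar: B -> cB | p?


Right-linear: every RHS is a terminal or a terminal followed by one nonterminal
Classification: Type 3 (Regular)


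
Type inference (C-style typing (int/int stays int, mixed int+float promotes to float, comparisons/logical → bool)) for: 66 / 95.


Operand types: int / int
Rule: mixed int/float promotes to float; int/int stays int
Result type: int


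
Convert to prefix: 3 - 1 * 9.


'*' binds tighter: tree is (- 3 (* 1 9))
Prefix: - 3 * 1 9


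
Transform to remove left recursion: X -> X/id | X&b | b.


Left-recursive alternatives: X/id, X&b; non-recursive: b
Introduce X': X -> bX', X' -> /idX' | &bX' | ε


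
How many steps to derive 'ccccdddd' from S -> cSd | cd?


Derivation: S => cSd => ccSdd => cccSddd => ccccdddd
Steps: 4


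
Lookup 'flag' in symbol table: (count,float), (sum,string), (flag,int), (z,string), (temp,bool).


Lookup 'flag' → type int


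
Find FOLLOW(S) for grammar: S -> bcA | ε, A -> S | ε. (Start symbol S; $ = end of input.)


$ ∈ FOLLOW(S). For each A -> αBβ: add FIRST(β)\{ε} to FOLLOW(B); if β nullable, add FOLLOW(A).
FOLLOW(S) = {$}


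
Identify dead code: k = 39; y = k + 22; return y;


k is read by y's definition; y is returned
No dead code


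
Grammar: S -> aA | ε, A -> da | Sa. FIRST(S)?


Per alternative of S: FIRST(aA) = {a}; FIRST(ε) = {ε}
FIRST(S) = {a, ε}


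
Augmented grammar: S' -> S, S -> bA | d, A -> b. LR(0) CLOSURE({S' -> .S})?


Start: S' -> .S
For each item with dot before a nonterminal B, add B -> .γ for every B-production
Closure: [S' -> .S, S -> .bA, S -> .d]


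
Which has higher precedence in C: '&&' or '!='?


'!=' is equality (level 6); '&&' is logical AND (level 2)
Higher level binds tighter
'!=' has higher precedence than '&&'


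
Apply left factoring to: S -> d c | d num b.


Common prefix: 'd'
Factored: S -> d S', S' -> c | num b


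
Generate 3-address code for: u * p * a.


Break into single-operator statements:
t1 = u * p
t2 = t1 * a


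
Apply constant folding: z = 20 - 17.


20 - 17 = 3 at compile time
Optimized: z = 3


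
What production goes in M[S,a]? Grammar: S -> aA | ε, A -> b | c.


For [S, a]: 'a' ∈ FIRST(aA)
Entry: S -> aA


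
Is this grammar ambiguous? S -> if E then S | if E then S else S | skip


dangling else: 'if E then if E then skip else skip' parses two ways
Ambiguous


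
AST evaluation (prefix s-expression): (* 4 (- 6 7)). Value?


Evaluate inner: (- 6 7) = -1
Evaluate root: (* 4 -1) = -4
Result: -4


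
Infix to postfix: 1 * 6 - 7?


Left to right (same or higher precedence on left)
Postfix: 1 6 * 7 -


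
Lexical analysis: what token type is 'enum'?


Pattern: reserved word
Type: KEYWORD


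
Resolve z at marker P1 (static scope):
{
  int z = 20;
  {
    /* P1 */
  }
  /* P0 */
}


P1's block does not declare z; resolves to the enclosing declaration at depth 0
z = 20


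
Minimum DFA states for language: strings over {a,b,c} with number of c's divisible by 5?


Track (count of c) mod 5: states 0..4, accept at 0
Minimal DFA: 5 states


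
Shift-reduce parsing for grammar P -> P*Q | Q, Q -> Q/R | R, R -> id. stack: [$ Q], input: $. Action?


lookahead ∉ {/} so Q won't extend; reduce P -> Q
Action: reduce (P -> Q)


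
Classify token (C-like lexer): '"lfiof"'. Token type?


Pattern: double-quoted sequence
Type: STRING_LITERAL


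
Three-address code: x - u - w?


Break into single-operator statements:
t1 = x - u
t2 = t1 - w


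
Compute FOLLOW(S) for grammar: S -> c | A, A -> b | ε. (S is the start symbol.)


$ ∈ FOLLOW(S). For each A -> αBβ: add FIRST(β)\{ε} to FOLLOW(B); if β nullable, add FOLLOW(A).
FOLLOW(S) = {$}


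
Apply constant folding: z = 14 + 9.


14 + 9 = 23 at compile time
Optimized: z = 23


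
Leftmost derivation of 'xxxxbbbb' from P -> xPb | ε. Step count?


Derivation: P => xPb => xxPbb => xxxPbbb => xxxxPbbbb => xxxxbbbb
Steps: 5


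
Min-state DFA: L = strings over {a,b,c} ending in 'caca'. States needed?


Track the longest suffix of input matching a prefix of 'caca': 5 classes (prefixes of length 0..4)
Minimal DFA: 5 states


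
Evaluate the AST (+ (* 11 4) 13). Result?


Evaluate inner: (* 11 4) = 44
Evaluate root: (+ 44 13) = 57
Result: 57


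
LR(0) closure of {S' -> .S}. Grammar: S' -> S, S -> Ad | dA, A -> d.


Start: S' -> .S
For each item with dot before a nonterminal B, add B -> .γ for every B-production
Closure: [S' -> .S, S -> .Ad, S -> .dA, A -> .d]


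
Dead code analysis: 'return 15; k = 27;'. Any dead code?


statement follows a return and is unreachable
Dead: 'k = 27'


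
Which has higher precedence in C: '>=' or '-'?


'-' is additive (level 9); '>=' is relational (level 7)
Higher level binds tighter
'-' has higher precedence than '>='


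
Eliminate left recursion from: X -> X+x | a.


Left-recursive alternatives: X+x; non-recursive: a
Introduce X': X -> aX', X' -> +xX' | ε


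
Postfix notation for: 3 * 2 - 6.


Left to right (same or higher precedence on left)
Postfix: 3 2 * 6 -


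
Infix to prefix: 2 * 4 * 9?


left-to-right (same/higher precedence on left): tree is (* (* 2 4) 9)
Prefix: * * 2 4 9


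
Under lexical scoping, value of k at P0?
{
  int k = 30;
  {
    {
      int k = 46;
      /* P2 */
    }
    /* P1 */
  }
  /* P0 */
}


k declared in the same block as P0
k = 30


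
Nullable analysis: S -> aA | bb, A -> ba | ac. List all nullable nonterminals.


A nonterminal is nullable iff some alternative derives ε (directly, or every symbol in it is nullable)
Nullable: {}


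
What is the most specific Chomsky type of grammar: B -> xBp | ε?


Single nonterminal LHS, but x^n p^n is not regular
Classification: Type 2 (Context-Free)


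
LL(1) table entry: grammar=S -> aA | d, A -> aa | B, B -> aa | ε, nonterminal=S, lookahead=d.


For [S, d]: 'd' ∈ FIRST(d)
Entry: S -> d


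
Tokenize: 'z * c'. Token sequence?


Scan left to right, longest-match per lexeme
Tokens: ID(z), OP(*), ID(c)


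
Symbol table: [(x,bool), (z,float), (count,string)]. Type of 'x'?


Lookup 'x' → type bool


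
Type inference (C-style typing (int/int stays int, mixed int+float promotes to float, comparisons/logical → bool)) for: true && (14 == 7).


Operand types: bool && bool
Rule: logical operators take bool operands and yield bool
Result type: bool


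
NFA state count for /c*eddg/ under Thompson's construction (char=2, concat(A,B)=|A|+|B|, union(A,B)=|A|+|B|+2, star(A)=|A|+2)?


Syntax tree has 5 char leaf(s), 0 union(s), 1 star(s)
chars contribute 5×2 = 10; each union adds +2; each star adds +2
Total: 10 + 0 + 2 = 12 states


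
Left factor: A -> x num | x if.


Common prefix: 'x'
Factored: A -> x A', A' -> num | if


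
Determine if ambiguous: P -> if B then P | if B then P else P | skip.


dangling else: 'if B then if B then skip else skip' parses two ways
Ambiguous


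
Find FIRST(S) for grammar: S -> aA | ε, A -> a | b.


Per alternative of S: FIRST(aA) = {a}; FIRST(ε) = {ε}
FIRST(S) = {a, ε}


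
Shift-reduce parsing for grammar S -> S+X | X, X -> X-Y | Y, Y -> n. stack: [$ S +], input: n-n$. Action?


no handle ('S+' is not any RHS); shift 'n'
Action: shift


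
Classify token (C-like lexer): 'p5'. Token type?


Pattern: letter/underscore followed by alphanumerics, not a keyword
Type: IDENTIFIER


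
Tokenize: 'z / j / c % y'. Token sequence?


Scan left to right, longest-match per lexeme
Tokens: ID(z), OP(/), ID(j), OP(/), ID(c), OP(%), ID(y)


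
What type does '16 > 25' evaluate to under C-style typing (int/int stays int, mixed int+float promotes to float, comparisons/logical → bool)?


Operand types: int > int
Rule: comparison yields bool
Result type: bool


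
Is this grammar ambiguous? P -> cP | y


right-linear, alternatives start with distinct terminals 'c' vs 'y': unique leftmost derivation
Unambiguous


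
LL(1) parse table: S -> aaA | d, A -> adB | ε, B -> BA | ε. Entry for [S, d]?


For [S, d]: 'd' ∈ FIRST(d)
Entry: S -> d


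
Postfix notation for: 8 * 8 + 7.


Left to right (same or higher precedence on left)
Postfix: 8 8 * 7 +


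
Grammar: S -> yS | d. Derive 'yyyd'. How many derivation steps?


Derivation: S => yS => yyS => yyyS => yyyd
Steps: 4


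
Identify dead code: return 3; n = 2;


statement follows a return and is unreachable
Dead: 'n = 2'


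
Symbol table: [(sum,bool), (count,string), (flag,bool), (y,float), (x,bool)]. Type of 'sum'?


Lookup 'sum' → type bool


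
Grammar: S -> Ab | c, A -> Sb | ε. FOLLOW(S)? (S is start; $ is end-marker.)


$ ∈ FOLLOW(S). For each A -> αBβ: add FIRST(β)\{ε} to FOLLOW(B); if β nullable, add FOLLOW(A).
FOLLOW(S) = {$, b}


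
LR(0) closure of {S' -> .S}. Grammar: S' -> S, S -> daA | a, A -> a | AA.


Start: S' -> .S
For each item with dot before a nonterminal B, add B -> .γ for every B-production
Closure: [S' -> .S, S -> .daA, S -> .a]


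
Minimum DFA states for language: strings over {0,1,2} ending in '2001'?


Track the longest suffix of input matching a prefix of '2001': 5 classes (prefixes of length 0..4)
Minimal DFA: 5 states


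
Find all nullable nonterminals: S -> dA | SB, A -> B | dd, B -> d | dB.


A nonterminal is nullable iff some alternative derives ε (directly, or every symbol in it is nullable)
Nullable: {}


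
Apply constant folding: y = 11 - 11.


11 - 11 = 0 at compile time
Optimized: y = 0


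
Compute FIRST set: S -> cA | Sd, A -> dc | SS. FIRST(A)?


Per alternative of A: FIRST(dc) = {d}; FIRST(SS) = {c}
FIRST(A) = {c, d}


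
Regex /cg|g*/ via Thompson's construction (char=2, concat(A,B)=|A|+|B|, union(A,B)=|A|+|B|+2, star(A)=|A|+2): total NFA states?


Syntax tree has 3 char leaf(s), 1 union(s), 1 star(s)
chars contribute 3×2 = 6; each union adds +2; each star adds +2
Total: 6 + 2 + 2 = 10 states


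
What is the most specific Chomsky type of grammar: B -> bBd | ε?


Single nonterminal LHS, but b^n d^n is not regular
Classification: Type 2 (Context-Free)


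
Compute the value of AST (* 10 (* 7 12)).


Evaluate inner: (* 7 12) = 84
Evaluate root: (* 10 84) = 840
Result: 840


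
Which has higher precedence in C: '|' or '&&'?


'|' is bitwise OR (level 3); '&&' is logical AND (level 2)
Higher level binds tighter
'|' has higher precedence than '&&'


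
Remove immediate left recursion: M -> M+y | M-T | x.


Left-recursive alternatives: M+y, M-T; non-recursive: x
Introduce M': M -> xM', M' -> +yM' | -TM' | ε


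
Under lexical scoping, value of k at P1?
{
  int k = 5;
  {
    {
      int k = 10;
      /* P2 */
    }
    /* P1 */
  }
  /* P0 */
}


P1's block does not declare k; resolves to the enclosing declaration at depth 0
k = 5


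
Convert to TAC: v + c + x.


Break into single-operator statements:
t1 = v + c
t2 = t1 + x


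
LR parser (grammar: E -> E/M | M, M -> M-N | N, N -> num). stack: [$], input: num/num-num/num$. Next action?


no handle on stack; shift 'num'
Action: shift


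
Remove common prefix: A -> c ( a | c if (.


Common prefix: 'c'
Factored: A -> c A', A' -> ( a | if (


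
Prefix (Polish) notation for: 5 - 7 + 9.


left-to-right (same/higher precedence on left): tree is (+ (- 5 7) 9)
Prefix: + - 5 7 9


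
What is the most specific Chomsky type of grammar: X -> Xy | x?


Left-linear: every RHS is a terminal or one nonterminal followed by a terminal
Classification: Type 3 (Regular)


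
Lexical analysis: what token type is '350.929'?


Pattern: digits with a decimal point
Type: FLOAT_LITERAL


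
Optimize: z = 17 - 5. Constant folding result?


17 - 5 = 12 at compile time
Optimized: z = 12


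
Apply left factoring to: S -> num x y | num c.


Common prefix: 'num'
Factored: S -> num S', S' -> x y | c


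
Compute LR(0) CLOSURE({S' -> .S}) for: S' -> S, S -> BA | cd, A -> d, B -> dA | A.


Start: S' -> .S
For each item with dot before a nonterminal B, add B -> .γ for every B-production
Closure: [S' -> .S, S -> .BA, S -> .cd, B -> .dA, B -> .A, A -> .d]


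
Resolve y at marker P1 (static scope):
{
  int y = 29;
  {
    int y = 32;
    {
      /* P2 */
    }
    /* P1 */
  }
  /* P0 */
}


y declared in the same block as P1
y = 32


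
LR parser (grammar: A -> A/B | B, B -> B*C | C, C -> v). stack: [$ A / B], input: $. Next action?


handle 'A/B' on top; lookahead ∈ FOLLOW(A) = {/, $}
Action: reduce (A -> A/B)


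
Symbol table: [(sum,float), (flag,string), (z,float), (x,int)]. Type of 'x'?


Lookup 'x' → type int


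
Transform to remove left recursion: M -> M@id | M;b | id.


Left-recursive alternatives: M@id, M;b; non-recursive: id
Introduce M': M -> idM', M' -> @idM' | ;bM' | ε


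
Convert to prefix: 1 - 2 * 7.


'*' binds tighter: tree is (- 1 (* 2 7))
Prefix: - 1 * 2 7


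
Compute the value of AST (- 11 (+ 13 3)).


Evaluate inner: (+ 13 3) = 16
Evaluate root: (- 11 16) = -5
Result: -5


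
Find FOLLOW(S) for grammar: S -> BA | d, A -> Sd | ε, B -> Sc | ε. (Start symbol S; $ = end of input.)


$ ∈ FOLLOW(S). For each A -> αBβ: add FIRST(β)\{ε} to FOLLOW(B); if β nullable, add FOLLOW(A).
FOLLOW(S) = {$, c, d}


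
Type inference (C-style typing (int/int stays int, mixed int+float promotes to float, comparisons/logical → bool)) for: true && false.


Operand types: bool && bool
Rule: logical operators take bool operands and yield bool
Result type: bool


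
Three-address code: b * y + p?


Break into single-operator statements:
t1 = b * y
t2 = t1 + p


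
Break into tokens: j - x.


Scan left to right, longest-match per lexeme
Tokens: ID(j), OP(-), ID(x)


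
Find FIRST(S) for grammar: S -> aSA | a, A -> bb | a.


Per alternative of S: FIRST(aSA) = {a}; FIRST(a) = {a}
FIRST(S) = {a}


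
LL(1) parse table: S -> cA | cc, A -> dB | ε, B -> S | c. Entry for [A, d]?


For [A, d]: 'd' ∈ FIRST(dB)
Entry: A -> dB


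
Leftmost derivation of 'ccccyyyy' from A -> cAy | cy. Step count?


Derivation: A => cAy => ccAyy => cccAyyy => ccccyyyy
Steps: 4


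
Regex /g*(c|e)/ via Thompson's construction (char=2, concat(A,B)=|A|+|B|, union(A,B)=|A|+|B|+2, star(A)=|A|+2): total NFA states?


Syntax tree has 3 char leaf(s), 1 union(s), 1 star(s)
chars contribute 3×2 = 6; each union adds +2; each star adds +2
Total: 6 + 2 + 2 = 10 states


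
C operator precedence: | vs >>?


'>>' is shift (level 8); '|' is bitwise OR (level 3)
Higher level binds tighter
'>>' has higher precedence than '|'


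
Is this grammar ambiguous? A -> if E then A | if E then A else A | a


dangling else: 'if E then if E then a else a' parses two ways
Ambiguous


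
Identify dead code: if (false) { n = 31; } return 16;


condition is constant false, so the whole block is unreachable
Dead: 'if (false) { n = 31; }'


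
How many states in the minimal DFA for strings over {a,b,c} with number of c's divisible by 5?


Track (count of c) mod 5: states 0..4, accept at 0
Minimal DFA: 5 states


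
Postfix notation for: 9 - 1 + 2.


Left to right (same or higher precedence on left)
Postfix: 9 1 - 2 +


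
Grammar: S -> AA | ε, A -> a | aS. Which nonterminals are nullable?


A nonterminal is nullable iff some alternative derives ε (directly, or every symbol in it is nullable)
Nullable: {S}


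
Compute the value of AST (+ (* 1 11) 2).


Evaluate inner: (* 1 11) = 11
Evaluate root: (+ 11 2) = 13
Result: 13


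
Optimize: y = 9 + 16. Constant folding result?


9 + 16 = 25 at compile time
Optimized: y = 25


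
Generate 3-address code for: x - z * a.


Break into single-operator statements:
t1 = z * a
t2 = x - t1


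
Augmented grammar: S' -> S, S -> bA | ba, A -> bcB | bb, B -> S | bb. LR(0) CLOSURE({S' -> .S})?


Start: S' -> .S
For each item with dot before a nonterminal B, add B -> .γ for every B-production
Closure: [S' -> .S, S -> .bA, S -> .ba]


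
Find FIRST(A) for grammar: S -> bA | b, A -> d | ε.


Per alternative of A: FIRST(d) = {d}; FIRST(ε) = {ε}
FIRST(A) = {d, ε}


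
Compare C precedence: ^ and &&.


'^' is bitwise XOR (level 4); '&&' is logical AND (level 2)
Higher level binds tighter
'^' has higher precedence than '&&'


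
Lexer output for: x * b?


Scan left to right, longest-match per lexeme
Tokens: ID(x), OP(*), ID(b)


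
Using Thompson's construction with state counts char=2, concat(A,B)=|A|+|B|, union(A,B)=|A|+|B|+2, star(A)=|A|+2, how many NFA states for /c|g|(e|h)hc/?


Syntax tree has 6 char leaf(s), 3 union(s), 0 star(s)
chars contribute 6×2 = 12; each union adds +2; each star adds +2
Total: 12 + 6 + 0 = 18 states


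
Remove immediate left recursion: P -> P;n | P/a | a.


Left-recursive alternatives: P;n, P/a; non-recursive: a
Introduce P': P -> aP', P' -> ;nP' | /aP' | ε


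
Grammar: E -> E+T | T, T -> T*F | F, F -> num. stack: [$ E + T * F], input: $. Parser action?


handle 'T*F' on top
Action: reduce (T -> T*F)


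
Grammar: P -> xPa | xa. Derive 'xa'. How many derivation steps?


Derivation: P => xa
Steps: 1


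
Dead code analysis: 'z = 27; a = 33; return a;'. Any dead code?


z is assigned but never read
Dead: 'z = 27'


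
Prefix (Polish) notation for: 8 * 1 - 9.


left-to-right (same/higher precedence on left): tree is (- (* 8 1) 9)
Prefix: - * 8 1 9


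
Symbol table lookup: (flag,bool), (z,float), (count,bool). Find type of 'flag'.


Lookup 'flag' → type bool


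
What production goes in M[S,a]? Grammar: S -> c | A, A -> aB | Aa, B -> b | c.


For [S, a]: 'a' ∈ FIRST(A)
Entry: S -> A


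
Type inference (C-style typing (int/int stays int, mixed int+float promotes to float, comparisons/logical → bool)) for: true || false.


Operand types: bool || bool
Rule: logical operators take bool operands and yield bool
Result type: bool


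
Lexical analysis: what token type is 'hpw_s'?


Pattern: letter/underscore followed by alphanumerics, not a keyword
Type: IDENTIFIER


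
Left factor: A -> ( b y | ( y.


Common prefix: '('
Factored: A -> ( A', A' -> b y | y


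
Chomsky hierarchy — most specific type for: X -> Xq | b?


Left-linear: every RHS is a terminal or one nonterminal followed by a terminal
Classification: Type 3 (Regular)


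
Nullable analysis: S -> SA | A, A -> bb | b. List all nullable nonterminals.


A nonterminal is nullable iff some alternative derives ε (directly, or every symbol in it is nullable)
Nullable: {}


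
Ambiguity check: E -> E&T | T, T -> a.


precedence layered via separate nonterminal T: deterministic
Unambiguous


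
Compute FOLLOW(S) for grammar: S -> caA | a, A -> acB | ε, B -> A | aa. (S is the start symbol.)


$ ∈ FOLLOW(S). For each A -> αBβ: add FIRST(β)\{ε} to FOLLOW(B); if β nullable, add FOLLOW(A).
FOLLOW(S) = {$}


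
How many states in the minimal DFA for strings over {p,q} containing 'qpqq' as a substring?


KMP-style automaton: 4 progress states + 1 absorbing accept = 5
Minimal DFA: 5 states


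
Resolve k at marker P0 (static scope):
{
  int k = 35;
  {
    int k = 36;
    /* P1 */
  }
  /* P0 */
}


k declared in the same block as P0
k = 35


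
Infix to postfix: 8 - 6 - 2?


Left to right (same or higher precedence on left)
Postfix: 8 6 - 2 -


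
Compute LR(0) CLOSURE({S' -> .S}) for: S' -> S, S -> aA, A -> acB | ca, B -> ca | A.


Start: S' -> .S
For each item with dot before a nonterminal B, add B -> .γ for every B-production
Closure: [S' -> .S, S -> .aA]


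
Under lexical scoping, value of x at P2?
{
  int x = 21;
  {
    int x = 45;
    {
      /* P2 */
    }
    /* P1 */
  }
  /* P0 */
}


P2's block does not declare x; resolves to the enclosing declaration at depth 1
x = 45


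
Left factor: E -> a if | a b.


Common prefix: 'a'
Factored: E -> a E', E' -> if | b


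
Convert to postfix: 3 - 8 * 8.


* has higher precedence, evaluate 8*8 first
Postfix: 3 8 8 * -


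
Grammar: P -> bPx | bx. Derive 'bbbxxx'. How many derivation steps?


Derivation: P => bPx => bbPxx => bbbxxx
Steps: 3


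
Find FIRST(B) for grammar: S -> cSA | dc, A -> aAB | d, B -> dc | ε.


Per alternative of B: FIRST(dc) = {d}; FIRST(ε) = {ε}
FIRST(B) = {d, ε}


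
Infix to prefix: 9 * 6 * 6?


left-to-right (same/higher precedence on left): tree is (* (* 9 6) 6)
Prefix: * * 9 6 6


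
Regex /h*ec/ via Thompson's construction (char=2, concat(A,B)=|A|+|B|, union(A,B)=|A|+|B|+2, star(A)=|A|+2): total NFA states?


Syntax tree has 3 char leaf(s), 0 union(s), 1 star(s)
chars contribute 3×2 = 6; each union adds +2; each star adds +2
Total: 6 + 0 + 2 = 8 states


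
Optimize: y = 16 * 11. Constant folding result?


16 * 11 = 176 at compile time
Optimized: y = 176


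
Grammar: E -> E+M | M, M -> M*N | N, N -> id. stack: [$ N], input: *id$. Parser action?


'N' (not preceded by M*) is the handle for M -> N
Action: reduce (M -> N)


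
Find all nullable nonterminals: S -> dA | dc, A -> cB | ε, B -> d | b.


A nonterminal is nullable iff some alternative derives ε (directly, or every symbol in it is nullable)
Nullable: {A}


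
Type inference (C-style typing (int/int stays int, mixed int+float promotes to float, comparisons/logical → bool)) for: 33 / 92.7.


Operand types: int / float
Rule: mixed int/float promotes to float; int/int stays int
Result type: float


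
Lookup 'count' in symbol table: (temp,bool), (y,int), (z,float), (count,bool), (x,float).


Lookup 'count' → type bool


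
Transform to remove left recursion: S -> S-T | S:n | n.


Left-recursive alternatives: S-T, S:n; non-recursive: n
Introduce S': S -> nS', S' -> -TS' | :nS' | ε


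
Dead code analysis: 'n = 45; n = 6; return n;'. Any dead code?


first assignment to n is overwritten before any read
Dead: 'n = 45'


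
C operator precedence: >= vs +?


'+' is additive (level 9); '>=' is relational (level 7)
Higher level binds tighter
'+' has higher precedence than '>='


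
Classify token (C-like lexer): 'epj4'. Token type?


Pattern: letter/underscore followed by alphanumerics, not a keyword
Type: IDENTIFIER


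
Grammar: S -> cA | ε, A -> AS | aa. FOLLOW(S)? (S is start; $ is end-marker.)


$ ∈ FOLLOW(S). For each A -> αBβ: add FIRST(β)\{ε} to FOLLOW(B); if β nullable, add FOLLOW(A).
FOLLOW(S) = {$, c}


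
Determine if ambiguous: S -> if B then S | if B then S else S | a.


dangling else: 'if B then if B then a else a' parses two ways
Ambiguous


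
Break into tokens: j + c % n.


Scan left to right, longest-match per lexeme
Tokens: ID(j), OP(+), ID(c), OP(%), ID(n)


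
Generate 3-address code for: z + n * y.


Break into single-operator statements:
t1 = n * y
t2 = z + t1


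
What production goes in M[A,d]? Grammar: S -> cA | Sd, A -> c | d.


For [A, d]: 'd' ∈ FIRST(d)
Entry: A -> d


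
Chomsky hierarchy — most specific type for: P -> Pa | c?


Left-linear: every RHS is a terminal or one nonterminal followed by a terminal
Classification: Type 3 (Regular)


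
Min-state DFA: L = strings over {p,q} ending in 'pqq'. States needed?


Track the longest suffix of input matching a prefix of 'pqq': 4 classes (prefixes of length 0..3)
Minimal DFA: 4 states


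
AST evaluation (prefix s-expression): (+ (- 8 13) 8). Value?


Evaluate inner: (- 8 13) = -5
Evaluate root: (+ -5 8) = 3
Result: 3


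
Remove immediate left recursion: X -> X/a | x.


Left-recursive alternatives: X/a; non-recursive: x
Introduce X': X -> xX', X' -> /aX' | ε


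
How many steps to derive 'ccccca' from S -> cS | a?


Derivation: S => cS => ccS => cccS => ccccS => cccccS => ccccca
Steps: 6


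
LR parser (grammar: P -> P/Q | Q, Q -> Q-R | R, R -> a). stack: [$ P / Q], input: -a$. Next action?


'-' can extend Q; shift to build Q -> Q-R
Action: shift


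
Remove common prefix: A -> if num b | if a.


Common prefix: 'if'
Factored: A -> if A', A' -> num b | a


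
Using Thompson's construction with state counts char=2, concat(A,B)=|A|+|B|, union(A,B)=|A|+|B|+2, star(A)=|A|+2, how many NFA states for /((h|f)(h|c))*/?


Syntax tree has 4 char leaf(s), 2 union(s), 1 star(s)
chars contribute 4×2 = 8; each union adds +2; each star adds +2
Total: 8 + 4 + 2 = 14 states


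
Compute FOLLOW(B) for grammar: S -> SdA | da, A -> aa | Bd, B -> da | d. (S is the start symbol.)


$ ∈ FOLLOW(S). For each A -> αBβ: add FIRST(β)\{ε} to FOLLOW(B); if β nullable, add FOLLOW(A).
FOLLOW(B) = {d}


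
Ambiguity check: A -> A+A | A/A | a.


'a+a/a' has two parse trees (no precedence encoded between + and /)
Ambiguous


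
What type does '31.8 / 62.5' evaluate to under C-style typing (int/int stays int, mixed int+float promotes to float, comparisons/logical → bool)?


Operand types: float / float
Rule: mixed int/float promotes to float; int/int stays int
Result type: float
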